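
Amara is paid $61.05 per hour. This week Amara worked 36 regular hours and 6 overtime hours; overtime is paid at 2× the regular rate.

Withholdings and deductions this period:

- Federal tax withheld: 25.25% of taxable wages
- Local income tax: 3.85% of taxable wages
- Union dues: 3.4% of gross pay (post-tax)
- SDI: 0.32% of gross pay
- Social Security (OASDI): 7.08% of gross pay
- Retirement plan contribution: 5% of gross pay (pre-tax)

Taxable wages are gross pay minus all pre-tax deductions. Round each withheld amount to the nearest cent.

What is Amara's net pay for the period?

$1,657.29

Regular pay: 36 × $61.05 = $2,197.80
Overtime pay: 6 × $61.05 × 2 = $732.60
Gross pay = $2,197.80 + $732.60 = $2,930.40
Retirement plan contribution: $2,930.40 × 0.05 = $146.52
Taxable wages = $2,930.40 − $146.52 = $2,783.88
Local income tax: $2,783.88 × 0.0385 = $107.18
Federal tax withheld: $2,783.88 × 0.2525 = $702.93
Social Security (OASDI): $2,930.40 × 0.0708 = $207.47
SDI: $2,930.40 × 0.0032 = $9.38
Union dues: $2,930.40 × 0.034 = $99.63
Total deductions = $146.52 + $107.18 + $702.93 + $207.47 + $9.38 + $99.63 = $1,273.11
Net pay = $2,930.40 − $1,273.11 = $1,657.29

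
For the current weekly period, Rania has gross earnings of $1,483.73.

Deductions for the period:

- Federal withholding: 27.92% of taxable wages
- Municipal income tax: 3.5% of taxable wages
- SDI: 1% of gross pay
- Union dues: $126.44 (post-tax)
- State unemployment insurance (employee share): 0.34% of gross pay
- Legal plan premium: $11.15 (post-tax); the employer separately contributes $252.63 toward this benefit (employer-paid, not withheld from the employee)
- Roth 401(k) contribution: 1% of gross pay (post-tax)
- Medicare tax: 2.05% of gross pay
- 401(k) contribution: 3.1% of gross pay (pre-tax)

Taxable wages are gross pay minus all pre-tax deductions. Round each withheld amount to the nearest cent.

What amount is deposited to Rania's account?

401(k) contribution: $1,483.73 × 0.031 = $46.00
Taxable wages = $1,483.73 − $46.00 = $1,437.73
Municipal income tax: $1,437.73 × 0.035 = $50.32
Federal withholding: $1,437.73 × 0.2792 = $401.41
Medicare tax: $1,483.73 × 0.0205 = $30.42
State unemployment insurance (employee share): $1,483.73 × 0.0034 = $5.04
SDI: $1,483.73 × 0.01 = $14.84
Union dues: $126.44
Legal plan premium: $11.15
Roth 401(k) contribution: $1,483.73 × 0.01 = $14.84
(Employer's $252.63 toward legal plan premium is not withheld from the employee.)
Total deductions = $46.00 + $50.32 + $401.41 + $30.42 + $5.04 + $14.84 + $126.44 + $11.15 + $14.84 = $700.46
Net pay = $1,483.73 − $700.46 = $783.27

$783.27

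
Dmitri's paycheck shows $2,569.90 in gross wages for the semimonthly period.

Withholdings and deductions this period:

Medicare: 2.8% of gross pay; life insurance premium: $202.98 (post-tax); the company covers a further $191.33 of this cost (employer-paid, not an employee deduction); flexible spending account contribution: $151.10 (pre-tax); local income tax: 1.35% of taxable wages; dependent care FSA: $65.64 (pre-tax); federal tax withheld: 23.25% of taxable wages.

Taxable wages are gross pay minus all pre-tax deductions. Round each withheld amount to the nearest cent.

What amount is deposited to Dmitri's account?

Flexible spending account contribution: $151.10
Dependent care FSA: $65.64
Pre-tax total = $151.10 + $65.64 = $216.74
Taxable wages = $2,569.90 − $216.74 = $2,353.16
Local income tax: $2,353.16 × 0.0135 = $31.77
Federal tax withheld: $2,353.16 × 0.2325 = $547.11
Medicare: $2,569.90 × 0.028 = $71.96
Life insurance premium: $202.98
(Employer's $191.33 toward life insurance premium is not withheld from the employee.)
Total deductions = $151.10 + $65.64 + $31.77 + $547.11 + $71.96 + $202.98 = $1,070.56
Net pay = $2,569.90 − $1,070.56 = $1,499.34

$1,499.34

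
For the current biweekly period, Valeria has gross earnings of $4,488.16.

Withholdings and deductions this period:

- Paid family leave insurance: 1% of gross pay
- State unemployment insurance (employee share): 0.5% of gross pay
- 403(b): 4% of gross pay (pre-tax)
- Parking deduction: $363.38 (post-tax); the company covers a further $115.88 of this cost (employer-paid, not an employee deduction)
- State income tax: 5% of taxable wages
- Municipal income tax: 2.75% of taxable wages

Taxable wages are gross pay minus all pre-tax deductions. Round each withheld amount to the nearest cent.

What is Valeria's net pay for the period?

$3,544.01

403(b): $4,488.16 × 0.04 = $179.53
Taxable wages = $4,488.16 − $179.53 = $4,308.63
Municipal income tax: $4,308.63 × 0.0275 = $118.49
State income tax: $4,308.63 × 0.05 = $215.43
State unemployment insurance (employee share): $4,488.16 × 0.005 = $22.44
Paid family leave insurance: $4,488.16 × 0.01 = $44.88
Parking deduction: $363.38
(Employer's $115.88 toward parking deduction is not withheld from the employee.)
Total deductions = $179.53 + $118.49 + $215.43 + $22.44 + $44.88 + $363.38 = $944.15
Net pay = $4,488.16 − $944.15 = $3,544.01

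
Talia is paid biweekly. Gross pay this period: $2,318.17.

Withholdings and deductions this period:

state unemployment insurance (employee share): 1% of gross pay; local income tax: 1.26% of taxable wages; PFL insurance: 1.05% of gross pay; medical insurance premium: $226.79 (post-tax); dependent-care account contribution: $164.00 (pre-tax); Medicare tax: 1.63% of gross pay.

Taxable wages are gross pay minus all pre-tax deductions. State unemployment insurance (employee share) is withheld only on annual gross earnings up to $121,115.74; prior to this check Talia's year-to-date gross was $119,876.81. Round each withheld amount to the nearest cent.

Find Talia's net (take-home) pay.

$1,825.72

Dependent-care account contribution: $164.00
Taxable wages = $2,318.17 − $164.00 = $2,154.17
Local income tax: $2,154.17 × 0.0126 = $27.14
PFL insurance: $2,318.17 × 0.0105 = $24.34
State unemployment insurance (employee share): only $121,115.74 − $119,876.81 = $1,238.93 of this check is subject → $1,238.93 × 0.01 = $12.39
Medicare tax: $2,318.17 × 0.0163 = $37.79
Medical insurance premium: $226.79
Total deductions = $164.00 + $27.14 + $24.34 + $12.39 + $37.79 + $226.79 = $492.45
Net pay = $2,318.17 − $492.45 = $1,825.72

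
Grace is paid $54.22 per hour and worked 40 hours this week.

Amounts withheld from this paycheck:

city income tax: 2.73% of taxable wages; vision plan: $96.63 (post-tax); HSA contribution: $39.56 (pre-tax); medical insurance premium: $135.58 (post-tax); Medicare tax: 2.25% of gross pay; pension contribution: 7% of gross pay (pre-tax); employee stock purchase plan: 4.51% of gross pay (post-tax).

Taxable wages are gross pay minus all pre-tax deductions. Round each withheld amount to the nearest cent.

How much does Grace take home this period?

$1,544.62

Gross pay: 40 × $54.22 = $2,168.80
Pension contribution: $2,168.80 × 0.07 = $151.82
HSA contribution: $39.56
Pre-tax total = $151.82 + $39.56 = $191.38
Taxable wages = $2,168.80 − $191.38 = $1,977.42
City income tax: $1,977.42 × 0.0273 = $53.98
Medicare tax: $2,168.80 × 0.0225 = $48.80
Medical insurance premium: $135.58
Vision plan: $96.63
Employee stock purchase plan: $2,168.80 × 0.0451 = $97.81
Total deductions = $151.82 + $39.56 + $53.98 + $48.80 + $135.58 + $96.63 + $97.81 = $624.18
Net pay = $2,168.80 − $624.18 = $1,544.62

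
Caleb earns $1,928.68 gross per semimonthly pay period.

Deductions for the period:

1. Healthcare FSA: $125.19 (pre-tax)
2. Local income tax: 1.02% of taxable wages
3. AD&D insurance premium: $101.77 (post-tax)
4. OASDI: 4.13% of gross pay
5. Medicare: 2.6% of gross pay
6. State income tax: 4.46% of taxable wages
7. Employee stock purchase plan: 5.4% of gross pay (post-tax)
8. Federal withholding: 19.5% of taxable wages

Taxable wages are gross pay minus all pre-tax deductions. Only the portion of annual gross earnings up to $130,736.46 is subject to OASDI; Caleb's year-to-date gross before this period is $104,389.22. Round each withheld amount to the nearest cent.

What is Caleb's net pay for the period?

$1,017.25

Healthcare FSA: $125.19
Taxable wages = $1,928.68 − $125.19 = $1,803.49
Federal withholding: $1,803.49 × 0.195 = $351.68
State income tax: $1,803.49 × 0.0446 = $80.44
Local income tax: $1,803.49 × 0.0102 = $18.40
Medicare: $1,928.68 × 0.026 = $50.15
OASDI: cap not yet reached, full $1,928.68 is subject → $1,928.68 × 0.0413 = $79.65
Employee stock purchase plan: $1,928.68 × 0.054 = $104.15
AD&D insurance premium: $101.77
Total deductions = $125.19 + $351.68 + $80.44 + $18.40 + $50.15 + $79.65 + $104.15 + $101.77 = $911.43
Net pay = $1,928.68 − $911.43 = $1,017.25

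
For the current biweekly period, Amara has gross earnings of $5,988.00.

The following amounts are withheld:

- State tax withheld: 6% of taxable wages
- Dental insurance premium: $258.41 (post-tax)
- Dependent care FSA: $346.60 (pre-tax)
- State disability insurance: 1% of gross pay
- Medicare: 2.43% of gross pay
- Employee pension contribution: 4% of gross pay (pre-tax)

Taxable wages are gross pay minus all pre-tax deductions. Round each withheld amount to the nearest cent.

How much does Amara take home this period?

$4,613.97

Employee pension contribution: $5,988.00 × 0.04 = $239.52
Dependent care FSA: $346.60
Pre-tax total = $239.52 + $346.60 = $586.12
Taxable wages = $5,988.00 − $586.12 = $5,401.88
State tax withheld: $5,401.88 × 0.06 = $324.11
Medicare: $5,988.00 × 0.0243 = $145.51
State disability insurance: $5,988.00 × 0.01 = $59.88
Dental insurance premium: $258.41
Total deductions = $239.52 + $346.60 + $324.11 + $145.51 + $59.88 + $258.41 = $1,374.03
Net pay = $5,988.00 − $1,374.03 = $4,613.97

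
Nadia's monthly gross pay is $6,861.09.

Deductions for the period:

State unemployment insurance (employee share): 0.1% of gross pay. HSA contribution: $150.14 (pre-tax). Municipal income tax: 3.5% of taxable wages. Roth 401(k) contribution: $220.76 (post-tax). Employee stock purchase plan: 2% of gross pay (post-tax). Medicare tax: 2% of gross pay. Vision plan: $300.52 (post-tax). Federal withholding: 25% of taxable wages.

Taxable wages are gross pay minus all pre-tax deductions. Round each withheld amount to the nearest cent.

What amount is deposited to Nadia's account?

$3,995.75

HSA contribution: $150.14
Taxable wages = $6,861.09 − $150.14 = $6,710.95
Municipal income tax: $6,710.95 × 0.035 = $234.88
Federal withholding: $6,710.95 × 0.25 = $1,677.74
Medicare tax: $6,861.09 × 0.02 = $137.22
State unemployment insurance (employee share): $6,861.09 × 0.001 = $6.86
Vision plan: $300.52
Employee stock purchase plan: $6,861.09 × 0.02 = $137.22
Roth 401(k) contribution: $220.76
Total deductions = $150.14 + $234.88 + $1,677.74 + $137.22 + $6.86 + $300.52 + $137.22 + $220.76 = $2,865.34
Net pay = $6,861.09 − $2,865.34 = $3,995.75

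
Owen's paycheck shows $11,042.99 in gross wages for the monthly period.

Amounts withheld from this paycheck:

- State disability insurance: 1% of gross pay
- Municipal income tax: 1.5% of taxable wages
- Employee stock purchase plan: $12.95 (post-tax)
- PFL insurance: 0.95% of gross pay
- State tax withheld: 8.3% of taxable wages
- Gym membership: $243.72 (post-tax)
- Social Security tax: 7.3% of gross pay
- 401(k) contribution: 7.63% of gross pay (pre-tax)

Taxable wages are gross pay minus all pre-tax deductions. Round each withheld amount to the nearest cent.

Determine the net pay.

$7,922.62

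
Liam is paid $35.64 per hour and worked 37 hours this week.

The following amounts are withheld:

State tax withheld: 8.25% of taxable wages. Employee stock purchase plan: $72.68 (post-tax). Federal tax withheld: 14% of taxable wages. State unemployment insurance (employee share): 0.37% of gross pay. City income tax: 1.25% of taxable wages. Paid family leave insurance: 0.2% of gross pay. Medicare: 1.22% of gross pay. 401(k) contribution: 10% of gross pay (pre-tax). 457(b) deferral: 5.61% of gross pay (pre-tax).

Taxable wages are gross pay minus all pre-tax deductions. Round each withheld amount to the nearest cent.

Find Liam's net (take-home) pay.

$755.02

Gross pay: 37 × $35.64 = $1318.68
401(k) contribution: $1318.68 × 0.1 = $131.87
457(b) deferral: $1318.68 × 0.0561 = $73.98
Pre-tax total = $131.87 + $73.98 = $205.85
Taxable wages = $1318.68 − $205.85 = $1112.83
State tax withheld: $1112.83 × 0.0825 = $91.81
Federal tax withheld: $1112.83 × 0.14 = $155.80
City income tax: $1112.83 × 0.0125 = $13.91
State unemployment insurance (employee share): $1318.68 × 0.0037 = $4.88
Medicare: $1318.68 × 0.0122 = $16.09
Paid family leave insurance: $1318.68 × 0.002 = $2.64
Employee stock purchase plan: $72.68
Total deductions = $131.87 + $73.98 + $91.81 + $155.80 + $13.91 + $4.88 + $16.09 + $2.64 + $72.68 = $563.66
Net pay = $1318.68 − $563.66 = $755.02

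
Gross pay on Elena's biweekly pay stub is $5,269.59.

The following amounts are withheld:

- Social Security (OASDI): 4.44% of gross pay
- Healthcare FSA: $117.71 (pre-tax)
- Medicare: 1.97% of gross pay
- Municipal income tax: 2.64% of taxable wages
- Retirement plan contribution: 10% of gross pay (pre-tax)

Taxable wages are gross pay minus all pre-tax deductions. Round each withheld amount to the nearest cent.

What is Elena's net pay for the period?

$4,165.04

Healthcare FSA: $117.71
Retirement plan contribution: $5,269.59 × 0.1 = $526.96
Pre-tax total = $117.71 + $526.96 = $644.67
Taxable wages = $5,269.59 − $644.67 = $4,624.92
Municipal income tax: $4,624.92 × 0.0264 = $122.10
Medicare: $5,269.59 × 0.0197 = $103.81
Social Security (OASDI): $5,269.59 × 0.0444 = $233.97
Total deductions = $117.71 + $526.96 + $122.10 + $103.81 + $233.97 = $1,104.55
Net pay = $5,269.59 − $1,104.55 = $4,165.04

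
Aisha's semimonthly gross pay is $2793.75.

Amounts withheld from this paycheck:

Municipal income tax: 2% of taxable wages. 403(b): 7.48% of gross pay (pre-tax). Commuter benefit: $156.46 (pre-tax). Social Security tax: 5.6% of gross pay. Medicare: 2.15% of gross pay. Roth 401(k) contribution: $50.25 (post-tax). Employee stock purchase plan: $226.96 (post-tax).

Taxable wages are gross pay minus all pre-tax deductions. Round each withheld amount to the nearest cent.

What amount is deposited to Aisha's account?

Commuter benefit: $156.46
403(b): $2793.75 × 0.0748 = $208.97
Pre-tax total = $156.46 + $208.97 = $365.43
Taxable wages = $2793.75 − $365.43 = $2428.32
Municipal income tax: $2428.32 × 0.02 = $48.57
Medicare: $2793.75 × 0.0215 = $60.07
Social Security tax: $2793.75 × 0.056 = $156.45
Roth 401(k) contribution: $50.25
Employee stock purchase plan: $226.96
Total deductions = $156.46 + $208.97 + $48.57 + $60.07 + $156.45 + $50.25 + $226.96 = $907.73
Net pay = $2793.75 − $907.73 = $1886.02

$1886.02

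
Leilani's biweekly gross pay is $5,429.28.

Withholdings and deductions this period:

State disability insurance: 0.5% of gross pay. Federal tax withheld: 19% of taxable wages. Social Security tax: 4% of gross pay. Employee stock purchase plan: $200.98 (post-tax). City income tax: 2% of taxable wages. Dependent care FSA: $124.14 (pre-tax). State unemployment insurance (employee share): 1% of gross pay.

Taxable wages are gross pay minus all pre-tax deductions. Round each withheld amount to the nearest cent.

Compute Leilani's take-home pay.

Dependent care FSA: $124.14
Taxable wages = $5,429.28 − $124.14 = $5,305.14
City income tax: $5,305.14 × 0.02 = $106.10
Federal tax withheld: $5,305.14 × 0.19 = $1,007.98
State disability insurance: $5,429.28 × 0.005 = $27.15
Social Security tax: $5,429.28 × 0.04 = $217.17
State unemployment insurance (employee share): $5,429.28 × 0.01 = $54.29
Employee stock purchase plan: $200.98
Total deductions = $124.14 + $106.10 + $1,007.98 + $27.15 + $217.17 + $54.29 + $200.98 = $1,737.81
Net pay = $5,429.28 − $1,737.81 = $3,691.47

$3,691.47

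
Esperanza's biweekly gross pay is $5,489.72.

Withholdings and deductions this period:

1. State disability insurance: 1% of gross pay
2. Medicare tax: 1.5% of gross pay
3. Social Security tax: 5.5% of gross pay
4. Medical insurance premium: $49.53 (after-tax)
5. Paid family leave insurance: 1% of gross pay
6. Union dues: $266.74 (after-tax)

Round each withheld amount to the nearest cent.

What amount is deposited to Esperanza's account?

$4,679.37

Social Security tax: $5,489.72 × 0.055 = $301.93
Paid family leave insurance: $5,489.72 × 0.01 = $54.90
Medicare tax: $5,489.72 × 0.015 = $82.35
State disability insurance: $5,489.72 × 0.01 = $54.90
Union dues: $266.74
Medical insurance premium: $49.53
Total deductions = $301.93 + $54.90 + $82.35 + $54.90 + $266.74 + $49.53 = $810.35
Net pay = $5,489.72 − $810.35 = $4,679.37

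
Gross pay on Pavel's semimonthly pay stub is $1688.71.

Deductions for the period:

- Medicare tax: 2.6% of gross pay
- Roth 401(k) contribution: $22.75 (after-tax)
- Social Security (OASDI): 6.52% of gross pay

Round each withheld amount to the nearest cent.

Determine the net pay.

$1511.95

Social Security (OASDI): $1688.71 × 0.0652 = $110.10
Medicare tax: $1688.71 × 0.026 = $43.91
Roth 401(k) contribution: $22.75
Total deductions = $110.10 + $43.91 + $22.75 = $176.76
Net pay = $1688.71 − $176.76 = $1511.95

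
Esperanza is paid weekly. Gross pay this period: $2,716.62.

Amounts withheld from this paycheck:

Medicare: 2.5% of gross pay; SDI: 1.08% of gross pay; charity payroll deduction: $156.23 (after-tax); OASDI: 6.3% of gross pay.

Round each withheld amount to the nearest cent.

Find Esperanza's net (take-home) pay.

SDI: $2,716.62 × 0.0108 = $29.34
OASDI: $2,716.62 × 0.063 = $171.15
Medicare: $2,716.62 × 0.025 = $67.92
Charity payroll deduction: $156.23
Total deductions = $29.34 + $171.15 + $67.92 + $156.23 = $424.64
Net pay = $2,716.62 − $424.64 = $2,291.98

$2,291.98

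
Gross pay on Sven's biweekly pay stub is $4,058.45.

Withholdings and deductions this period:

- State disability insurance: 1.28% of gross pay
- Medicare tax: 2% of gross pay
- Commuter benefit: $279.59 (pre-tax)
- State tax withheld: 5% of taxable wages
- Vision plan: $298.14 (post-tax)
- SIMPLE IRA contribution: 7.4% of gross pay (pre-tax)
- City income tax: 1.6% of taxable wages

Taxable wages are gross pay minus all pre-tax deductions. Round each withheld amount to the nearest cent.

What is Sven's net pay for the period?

Commuter benefit: $279.59
SIMPLE IRA contribution: $4,058.45 × 0.074 = $300.33
Pre-tax total = $279.59 + $300.33 = $579.92
Taxable wages = $4,058.45 − $579.92 = $3,478.53
City income tax: $3,478.53 × 0.016 = $55.66
State tax withheld: $3,478.53 × 0.05 = $173.93
State disability insurance: $4,058.45 × 0.0128 = $51.95
Medicare tax: $4,058.45 × 0.02 = $81.17
Vision plan: $298.14
Total deductions = $279.59 + $300.33 + $55.66 + $173.93 + $51.95 + $81.17 + $298.14 = $1,240.77
Net pay = $4,058.45 − $1,240.77 = $2,817.68

$2,817.68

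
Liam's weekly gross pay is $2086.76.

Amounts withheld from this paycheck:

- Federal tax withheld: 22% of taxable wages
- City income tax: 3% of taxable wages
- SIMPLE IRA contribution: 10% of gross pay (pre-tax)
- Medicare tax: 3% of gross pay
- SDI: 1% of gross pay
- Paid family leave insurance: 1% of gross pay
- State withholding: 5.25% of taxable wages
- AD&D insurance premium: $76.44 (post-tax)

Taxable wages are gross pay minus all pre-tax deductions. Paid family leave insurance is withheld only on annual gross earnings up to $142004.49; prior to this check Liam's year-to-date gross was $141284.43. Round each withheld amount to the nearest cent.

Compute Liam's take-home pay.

$1142.85

SIMPLE IRA contribution: $2086.76 × 0.1 = $208.68
Taxable wages = $2086.76 − $208.68 = $1878.08
Federal tax withheld: $1878.08 × 0.22 = $413.18
City income tax: $1878.08 × 0.03 = $56.34
State withholding: $1878.08 × 0.0525 = $98.60
SDI: $2086.76 × 0.01 = $20.87
Medicare tax: $2086.76 × 0.03 = $62.60
Paid family leave insurance: only $142004.49 − $141284.43 = $720.06 of this check is subject → $720.06 × 0.01 = $7.20
AD&D insurance premium: $76.44
Total deductions = $208.68 + $413.18 + $56.34 + $98.60 + $20.87 + $62.60 + $7.20 + $76.44 = $943.91
Net pay = $2086.76 − $943.91 = $1142.85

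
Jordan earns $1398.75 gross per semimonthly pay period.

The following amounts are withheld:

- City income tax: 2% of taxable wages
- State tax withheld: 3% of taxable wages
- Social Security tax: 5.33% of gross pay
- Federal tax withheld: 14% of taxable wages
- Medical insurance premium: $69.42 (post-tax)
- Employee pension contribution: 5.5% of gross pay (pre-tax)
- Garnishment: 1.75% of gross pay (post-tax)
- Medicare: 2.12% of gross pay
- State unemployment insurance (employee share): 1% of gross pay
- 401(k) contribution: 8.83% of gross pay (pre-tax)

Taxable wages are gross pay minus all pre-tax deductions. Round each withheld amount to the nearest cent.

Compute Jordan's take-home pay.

401(k) contribution: $1398.75 × 0.0883 = $123.51
Employee pension contribution: $1398.75 × 0.055 = $76.93
Pre-tax total = $123.51 + $76.93 = $200.44
Taxable wages = $1398.75 − $200.44 = $1198.31
City income tax: $1198.31 × 0.02 = $23.97
Federal tax withheld: $1198.31 × 0.14 = $167.76
State tax withheld: $1198.31 × 0.03 = $35.95
Social Security tax: $1398.75 × 0.0533 = $74.55
State unemployment insurance (employee share): $1398.75 × 0.01 = $13.99
Medicare: $1398.75 × 0.0212 = $29.65
Garnishment: $1398.75 × 0.0175 = $24.48
Medical insurance premium: $69.42
Total deductions = $123.51 + $76.93 + $23.97 + $167.76 + $35.95 + $74.55 + $13.99 + $29.65 + $24.48 + $69.42 = $640.21
Net pay = $1398.75 − $640.21 = $758.54

$758.54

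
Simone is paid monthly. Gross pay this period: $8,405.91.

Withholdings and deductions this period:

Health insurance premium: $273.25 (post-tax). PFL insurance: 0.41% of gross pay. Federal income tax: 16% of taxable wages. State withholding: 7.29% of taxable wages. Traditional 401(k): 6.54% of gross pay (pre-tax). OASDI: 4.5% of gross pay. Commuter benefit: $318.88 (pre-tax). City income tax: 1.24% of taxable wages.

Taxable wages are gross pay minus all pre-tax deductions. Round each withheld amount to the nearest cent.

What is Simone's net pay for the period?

Commuter benefit: $318.88
Traditional 401(k): $8,405.91 × 0.0654 = $549.75
Pre-tax total = $318.88 + $549.75 = $868.63
Taxable wages = $8,405.91 − $868.63 = $7,537.28
City income tax: $7,537.28 × 0.0124 = $93.46
State withholding: $7,537.28 × 0.0729 = $549.47
Federal income tax: $7,537.28 × 0.16 = $1,205.96
PFL insurance: $8,405.91 × 0.0041 = $34.46
OASDI: $8,405.91 × 0.045 = $378.27
Health insurance premium: $273.25
Total deductions = $318.88 + $549.75 + $93.46 + $549.47 + $1,205.96 + $34.46 + $378.27 + $273.25 = $3,403.50
Net pay = $8,405.91 − $3,403.50 = $5,002.41

$5,002.41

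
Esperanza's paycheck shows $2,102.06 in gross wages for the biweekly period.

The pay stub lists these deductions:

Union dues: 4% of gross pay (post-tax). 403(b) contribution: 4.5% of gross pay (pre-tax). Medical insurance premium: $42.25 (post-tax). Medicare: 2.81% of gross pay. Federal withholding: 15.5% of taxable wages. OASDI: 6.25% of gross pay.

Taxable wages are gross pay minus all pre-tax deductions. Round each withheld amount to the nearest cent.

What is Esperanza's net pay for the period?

$1,379.53

403(b) contribution: $2,102.06 × 0.045 = $94.59
Taxable wages = $2,102.06 − $94.59 = $2,007.47
Federal withholding: $2,007.47 × 0.155 = $311.16
Medicare: $2,102.06 × 0.0281 = $59.07
OASDI: $2,102.06 × 0.0625 = $131.38
Union dues: $2,102.06 × 0.04 = $84.08
Medical insurance premium: $42.25
Total deductions = $94.59 + $311.16 + $59.07 + $131.38 + $84.08 + $42.25 = $722.53
Net pay = $2,102.06 − $722.53 = $1,379.53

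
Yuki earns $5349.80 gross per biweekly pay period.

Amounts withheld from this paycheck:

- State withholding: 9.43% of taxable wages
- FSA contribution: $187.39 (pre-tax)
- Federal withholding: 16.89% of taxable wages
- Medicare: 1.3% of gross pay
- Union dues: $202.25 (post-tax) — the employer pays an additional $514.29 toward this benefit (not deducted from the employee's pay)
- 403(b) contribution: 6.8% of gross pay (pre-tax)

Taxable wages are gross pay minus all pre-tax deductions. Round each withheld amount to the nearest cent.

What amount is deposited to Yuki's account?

$3263.82

403(b) contribution: $5349.80 × 0.068 = $363.79
FSA contribution: $187.39
Pre-tax total = $363.79 + $187.39 = $551.18
Taxable wages = $5349.80 − $551.18 = $4798.62
Federal withholding: $4798.62 × 0.1689 = $810.49
State withholding: $4798.62 × 0.0943 = $452.51
Medicare: $5349.80 × 0.013 = $69.55
Union dues: $202.25
(Employer's $514.29 toward union dues is not withheld from the employee.)
Total deductions = $363.79 + $187.39 + $810.49 + $452.51 + $69.55 + $202.25 = $2085.98
Net pay = $5349.80 − $2085.98 = $3263.82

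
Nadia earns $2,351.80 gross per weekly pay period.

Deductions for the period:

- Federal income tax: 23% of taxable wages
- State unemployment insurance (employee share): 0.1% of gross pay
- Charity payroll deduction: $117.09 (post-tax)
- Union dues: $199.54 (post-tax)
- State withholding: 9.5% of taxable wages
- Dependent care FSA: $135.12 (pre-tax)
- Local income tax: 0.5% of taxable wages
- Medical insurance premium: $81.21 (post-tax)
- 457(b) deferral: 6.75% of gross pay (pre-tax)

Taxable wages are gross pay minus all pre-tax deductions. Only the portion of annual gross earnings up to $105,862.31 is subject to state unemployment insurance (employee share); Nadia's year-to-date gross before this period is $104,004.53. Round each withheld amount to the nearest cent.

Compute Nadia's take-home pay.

$979.12

Dependent care FSA: $135.12
457(b) deferral: $2,351.80 × 0.0675 = $158.75
Pre-tax total = $135.12 + $158.75 = $293.87
Taxable wages = $2,351.80 − $293.87 = $2,057.93
State withholding: $2,057.93 × 0.095 = $195.50
Local income tax: $2,057.93 × 0.005 = $10.29
Federal income tax: $2,057.93 × 0.23 = $473.32
State unemployment insurance (employee share): only $105,862.31 − $104,004.53 = $1,857.78 of this check is subject → $1,857.78 × 0.001 = $1.86
Medical insurance premium: $81.21
Charity payroll deduction: $117.09
Union dues: $199.54
Total deductions = $135.12 + $158.75 + $195.50 + $10.29 + $473.32 + $1.86 + $81.21 + $117.09 + $199.54 = $1,372.68
Net pay = $2,351.80 − $1,372.68 = $979.12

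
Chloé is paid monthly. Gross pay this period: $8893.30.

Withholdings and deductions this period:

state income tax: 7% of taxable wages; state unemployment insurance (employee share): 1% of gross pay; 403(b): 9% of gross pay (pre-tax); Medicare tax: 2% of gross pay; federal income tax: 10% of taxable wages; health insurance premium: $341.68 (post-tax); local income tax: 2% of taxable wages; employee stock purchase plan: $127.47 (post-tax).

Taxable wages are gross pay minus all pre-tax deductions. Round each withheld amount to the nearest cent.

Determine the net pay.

$5819.30

403(b): $8893.30 × 0.09 = $800.40
Taxable wages = $8893.30 − $800.40 = $8092.90
Federal income tax: $8092.90 × 0.1 = $809.29
Local income tax: $8092.90 × 0.02 = $161.86
State income tax: $8092.90 × 0.07 = $566.50
Medicare tax: $8893.30 × 0.02 = $177.87
State unemployment insurance (employee share): $8893.30 × 0.01 = $88.93
Health insurance premium: $341.68
Employee stock purchase plan: $127.47
Total deductions = $800.40 + $809.29 + $161.86 + $566.50 + $177.87 + $88.93 + $341.68 + $127.47 = $3074.00
Net pay = $8893.30 − $3074.00 = $5819.30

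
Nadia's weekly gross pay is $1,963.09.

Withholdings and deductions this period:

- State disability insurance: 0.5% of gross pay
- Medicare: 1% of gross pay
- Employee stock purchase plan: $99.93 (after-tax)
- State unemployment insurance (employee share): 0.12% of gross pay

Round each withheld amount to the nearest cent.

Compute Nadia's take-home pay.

State unemployment insurance (employee share): $1,963.09 × 0.0012 = $2.36
State disability insurance: $1,963.09 × 0.005 = $9.82
Medicare: $1,963.09 × 0.01 = $19.63
Employee stock purchase plan: $99.93
Total deductions = $2.36 + $9.82 + $19.63 + $99.93 = $131.74
Net pay = $1,963.09 − $131.74 = $1,831.35

$1,831.35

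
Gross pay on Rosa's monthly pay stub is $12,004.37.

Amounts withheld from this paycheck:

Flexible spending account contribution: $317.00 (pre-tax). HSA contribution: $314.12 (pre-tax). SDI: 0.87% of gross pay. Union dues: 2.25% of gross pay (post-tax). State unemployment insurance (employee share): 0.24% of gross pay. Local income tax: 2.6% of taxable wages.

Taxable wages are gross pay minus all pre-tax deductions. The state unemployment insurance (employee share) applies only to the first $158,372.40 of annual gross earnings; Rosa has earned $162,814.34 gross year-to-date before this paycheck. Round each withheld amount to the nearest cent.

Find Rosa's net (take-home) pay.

$10,703.01

HSA contribution: $314.12
Flexible spending account contribution: $317.00
Pre-tax total = $314.12 + $317.00 = $631.12
Taxable wages = $12,004.37 − $631.12 = $11,373.25
Local income tax: $11,373.25 × 0.026 = $295.70
State unemployment insurance (employee share): annual cap $158,372.40 already reached (YTD $162,814.34), so $0.00
SDI: $12,004.37 × 0.0087 = $104.44
Union dues: $12,004.37 × 0.0225 = $270.10
Total deductions = $314.12 + $317.00 + $295.70 + $0.00 + $104.44 + $270.10 = $1,301.36
Net pay = $12,004.37 − $1,301.36 = $10,703.01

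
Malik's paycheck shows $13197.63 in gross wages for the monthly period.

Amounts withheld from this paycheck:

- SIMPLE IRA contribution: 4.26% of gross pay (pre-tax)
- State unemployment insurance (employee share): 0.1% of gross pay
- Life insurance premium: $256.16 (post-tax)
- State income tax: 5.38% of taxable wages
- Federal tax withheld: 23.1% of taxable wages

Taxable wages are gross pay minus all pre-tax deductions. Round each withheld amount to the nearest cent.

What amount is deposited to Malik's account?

$8767.48

SIMPLE IRA contribution: $13197.63 × 0.0426 = $562.22
Taxable wages = $13197.63 − $562.22 = $12635.41
State income tax: $12635.41 × 0.0538 = $679.79
Federal tax withheld: $12635.41 × 0.231 = $2918.78
State unemployment insurance (employee share): $13197.63 × 0.001 = $13.20
Life insurance premium: $256.16
Total deductions = $562.22 + $679.79 + $2918.78 + $13.20 + $256.16 = $4430.15
Net pay = $13197.63 − $4430.15 = $8767.48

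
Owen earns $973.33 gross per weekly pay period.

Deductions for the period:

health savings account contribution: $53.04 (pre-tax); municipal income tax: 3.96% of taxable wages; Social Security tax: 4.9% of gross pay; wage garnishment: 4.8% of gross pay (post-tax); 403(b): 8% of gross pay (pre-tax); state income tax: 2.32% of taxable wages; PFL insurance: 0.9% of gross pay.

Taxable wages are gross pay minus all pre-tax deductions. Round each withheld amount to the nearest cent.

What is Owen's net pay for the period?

$686.35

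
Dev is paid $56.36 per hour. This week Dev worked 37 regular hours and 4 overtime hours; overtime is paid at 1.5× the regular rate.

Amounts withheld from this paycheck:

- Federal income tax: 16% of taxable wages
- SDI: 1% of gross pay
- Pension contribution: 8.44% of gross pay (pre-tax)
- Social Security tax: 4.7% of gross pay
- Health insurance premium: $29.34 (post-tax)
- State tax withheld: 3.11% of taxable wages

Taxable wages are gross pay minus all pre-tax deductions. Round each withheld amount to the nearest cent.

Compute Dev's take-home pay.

Regular pay: 37 × $56.36 = $2,085.32
Overtime pay: 4 × $56.36 × 1.5 = $338.16
Gross pay = $2,085.32 + $338.16 = $2,423.48
Pension contribution: $2,423.48 × 0.0844 = $204.54
Taxable wages = $2,423.48 − $204.54 = $2,218.94
Federal income tax: $2,218.94 × 0.16 = $355.03
State tax withheld: $2,218.94 × 0.0311 = $69.01
SDI: $2,423.48 × 0.01 = $24.23
Social Security tax: $2,423.48 × 0.047 = $113.90
Health insurance premium: $29.34
Total deductions = $204.54 + $355.03 + $69.01 + $24.23 + $113.90 + $29.34 = $796.05
Net pay = $2,423.48 − $796.05 = $1,627.43

$1,627.43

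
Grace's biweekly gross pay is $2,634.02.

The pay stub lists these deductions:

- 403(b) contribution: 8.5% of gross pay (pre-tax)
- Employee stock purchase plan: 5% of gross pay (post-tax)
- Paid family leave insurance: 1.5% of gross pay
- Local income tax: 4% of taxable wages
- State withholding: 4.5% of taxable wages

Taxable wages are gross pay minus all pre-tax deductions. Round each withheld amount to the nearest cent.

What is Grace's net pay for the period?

403(b) contribution: $2,634.02 × 0.085 = $223.89
Taxable wages = $2,634.02 − $223.89 = $2,410.13
State withholding: $2,410.13 × 0.045 = $108.46
Local income tax: $2,410.13 × 0.04 = $96.41
Paid family leave insurance: $2,634.02 × 0.015 = $39.51
Employee stock purchase plan: $2,634.02 × 0.05 = $131.70
Total deductions = $223.89 + $108.46 + $96.41 + $39.51 + $131.70 = $599.97
Net pay = $2,634.02 − $599.97 = $2,034.05

$2,034.05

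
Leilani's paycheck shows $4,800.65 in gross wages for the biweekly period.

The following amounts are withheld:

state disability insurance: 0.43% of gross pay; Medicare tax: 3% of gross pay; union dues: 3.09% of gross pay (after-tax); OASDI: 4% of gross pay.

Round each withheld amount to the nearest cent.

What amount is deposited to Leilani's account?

OASDI: $4,800.65 × 0.04 = $192.03
State disability insurance: $4,800.65 × 0.0043 = $20.64
Medicare tax: $4,800.65 × 0.03 = $144.02
Union dues: $4,800.65 × 0.0309 = $148.34
Total deductions = $192.03 + $20.64 + $144.02 + $148.34 = $505.03
Net pay = $4,800.65 − $505.03 = $4,295.62

$4,295.62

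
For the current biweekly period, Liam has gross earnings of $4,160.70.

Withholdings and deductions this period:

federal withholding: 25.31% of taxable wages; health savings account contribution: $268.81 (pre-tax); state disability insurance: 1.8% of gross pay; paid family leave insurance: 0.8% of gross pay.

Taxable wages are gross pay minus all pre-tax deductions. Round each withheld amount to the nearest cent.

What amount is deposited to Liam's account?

Health savings account contribution: $268.81
Taxable wages = $4,160.70 − $268.81 = $3,891.89
Federal withholding: $3,891.89 × 0.2531 = $985.04
State disability insurance: $4,160.70 × 0.018 = $74.89
Paid family leave insurance: $4,160.70 × 0.008 = $33.29
Total deductions = $268.81 + $985.04 + $74.89 + $33.29 = $1,362.03
Net pay = $4,160.70 − $1,362.03 = $2,798.67

$2,798.67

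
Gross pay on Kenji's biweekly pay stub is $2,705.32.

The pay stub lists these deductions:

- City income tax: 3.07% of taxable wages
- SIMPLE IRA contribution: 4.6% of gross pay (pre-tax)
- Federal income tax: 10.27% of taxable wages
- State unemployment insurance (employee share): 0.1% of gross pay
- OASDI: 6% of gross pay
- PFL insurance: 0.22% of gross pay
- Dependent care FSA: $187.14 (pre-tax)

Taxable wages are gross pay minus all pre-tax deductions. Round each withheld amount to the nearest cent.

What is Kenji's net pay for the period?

$1,903.43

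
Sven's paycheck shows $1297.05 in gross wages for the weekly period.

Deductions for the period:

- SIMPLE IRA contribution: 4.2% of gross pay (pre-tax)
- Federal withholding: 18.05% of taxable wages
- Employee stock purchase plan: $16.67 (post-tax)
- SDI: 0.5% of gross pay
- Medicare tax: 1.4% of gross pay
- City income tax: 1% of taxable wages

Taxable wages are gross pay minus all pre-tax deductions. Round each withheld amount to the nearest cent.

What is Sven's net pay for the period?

SIMPLE IRA contribution: $1297.05 × 0.042 = $54.48
Taxable wages = $1297.05 − $54.48 = $1242.57
City income tax: $1242.57 × 0.01 = $12.43
Federal withholding: $1242.57 × 0.1805 = $224.28
Medicare tax: $1297.05 × 0.014 = $18.16
SDI: $1297.05 × 0.005 = $6.49
Employee stock purchase plan: $16.67
Total deductions = $54.48 + $12.43 + $224.28 + $18.16 + $6.49 + $16.67 = $332.51
Net pay = $1297.05 − $332.51 = $964.54

$964.54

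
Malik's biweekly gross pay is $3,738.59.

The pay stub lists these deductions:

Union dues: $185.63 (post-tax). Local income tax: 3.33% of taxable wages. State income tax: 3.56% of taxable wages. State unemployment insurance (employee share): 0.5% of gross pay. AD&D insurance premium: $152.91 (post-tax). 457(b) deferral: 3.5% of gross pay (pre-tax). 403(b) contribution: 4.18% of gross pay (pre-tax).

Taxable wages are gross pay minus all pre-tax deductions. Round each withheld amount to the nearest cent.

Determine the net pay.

457(b) deferral: $3,738.59 × 0.035 = $130.85
403(b) contribution: $3,738.59 × 0.0418 = $156.27
Pre-tax total = $130.85 + $156.27 = $287.12
Taxable wages = $3,738.59 − $287.12 = $3,451.47
Local income tax: $3,451.47 × 0.0333 = $114.93
State income tax: $3,451.47 × 0.0356 = $122.87
State unemployment insurance (employee share): $3,738.59 × 0.005 = $18.69
AD&D insurance premium: $152.91
Union dues: $185.63
Total deductions = $130.85 + $156.27 + $114.93 + $122.87 + $18.69 + $152.91 + $185.63 = $882.15
Net pay = $3,738.59 − $882.15 = $2,856.44

$2,856.44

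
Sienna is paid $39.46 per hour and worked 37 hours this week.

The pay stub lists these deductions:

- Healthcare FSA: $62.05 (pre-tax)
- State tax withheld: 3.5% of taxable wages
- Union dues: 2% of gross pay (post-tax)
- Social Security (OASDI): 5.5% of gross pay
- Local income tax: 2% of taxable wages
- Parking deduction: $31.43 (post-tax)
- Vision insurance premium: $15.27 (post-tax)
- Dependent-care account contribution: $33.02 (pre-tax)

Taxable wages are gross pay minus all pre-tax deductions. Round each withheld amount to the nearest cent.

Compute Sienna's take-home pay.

$1,133.68

Gross pay: 37 × $39.46 = $1,460.02
Dependent-care account contribution: $33.02
Healthcare FSA: $62.05
Pre-tax total = $33.02 + $62.05 = $95.07
Taxable wages = $1,460.02 − $95.07 = $1,364.95
Local income tax: $1,364.95 × 0.02 = $27.30
State tax withheld: $1,364.95 × 0.035 = $47.77
Social Security (OASDI): $1,460.02 × 0.055 = $80.30
Union dues: $1,460.02 × 0.02 = $29.20
Parking deduction: $31.43
Vision insurance premium: $15.27
Total deductions = $33.02 + $62.05 + $27.30 + $47.77 + $80.30 + $29.20 + $31.43 + $15.27 = $326.34
Net pay = $1,460.02 − $326.34 = $1,133.68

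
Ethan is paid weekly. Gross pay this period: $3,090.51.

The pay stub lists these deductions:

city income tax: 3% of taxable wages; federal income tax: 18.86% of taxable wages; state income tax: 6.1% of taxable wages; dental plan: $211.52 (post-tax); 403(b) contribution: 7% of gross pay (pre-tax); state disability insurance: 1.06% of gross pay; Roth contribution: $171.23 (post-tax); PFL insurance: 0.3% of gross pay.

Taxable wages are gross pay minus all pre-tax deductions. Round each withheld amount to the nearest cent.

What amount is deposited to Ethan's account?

$1,645.77

403(b) contribution: $3,090.51 × 0.07 = $216.34
Taxable wages = $3,090.51 − $216.34 = $2,874.17
State income tax: $2,874.17 × 0.061 = $175.32
City income tax: $2,874.17 × 0.03 = $86.23
Federal income tax: $2,874.17 × 0.1886 = $542.07
State disability insurance: $3,090.51 × 0.0106 = $32.76
PFL insurance: $3,090.51 × 0.003 = $9.27
Dental plan: $211.52
Roth contribution: $171.23
Total deductions = $216.34 + $175.32 + $86.23 + $542.07 + $32.76 + $9.27 + $211.52 + $171.23 = $1,444.74
Net pay = $3,090.51 − $1,444.74 = $1,645.77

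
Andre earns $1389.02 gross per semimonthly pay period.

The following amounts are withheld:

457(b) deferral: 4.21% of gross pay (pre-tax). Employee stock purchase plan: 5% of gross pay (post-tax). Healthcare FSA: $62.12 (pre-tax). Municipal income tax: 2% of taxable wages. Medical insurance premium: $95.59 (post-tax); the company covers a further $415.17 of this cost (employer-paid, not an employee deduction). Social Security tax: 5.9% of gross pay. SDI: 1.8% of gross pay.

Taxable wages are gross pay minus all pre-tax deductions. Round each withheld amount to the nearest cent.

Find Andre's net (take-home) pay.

$971.06

457(b) deferral: $1389.02 × 0.0421 = $58.48
Healthcare FSA: $62.12
Pre-tax total = $58.48 + $62.12 = $120.60
Taxable wages = $1389.02 − $120.60 = $1268.42
Municipal income tax: $1268.42 × 0.02 = $25.37
SDI: $1389.02 × 0.018 = $25.00
Social Security tax: $1389.02 × 0.059 = $81.95
Employee stock purchase plan: $1389.02 × 0.05 = $69.45
Medical insurance premium: $95.59
(Employer's $415.17 toward medical insurance premium is not withheld from the employee.)
Total deductions = $58.48 + $62.12 + $25.37 + $25.00 + $81.95 + $69.45 + $95.59 = $417.96
Net pay = $1389.02 − $417.96 = $971.06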